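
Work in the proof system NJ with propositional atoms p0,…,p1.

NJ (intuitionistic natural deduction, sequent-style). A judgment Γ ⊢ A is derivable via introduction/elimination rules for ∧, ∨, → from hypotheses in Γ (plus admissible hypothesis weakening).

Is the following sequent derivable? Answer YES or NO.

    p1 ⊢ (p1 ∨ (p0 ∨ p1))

Proof tree:
[∨I₂] p1 ⊢ (p1 ∨ (p0 ∨ p1))
  [∨I₂] p1 ⊢ (p0 ∨ p1)
    [Ax] p1 ⊢ p1

Result: YES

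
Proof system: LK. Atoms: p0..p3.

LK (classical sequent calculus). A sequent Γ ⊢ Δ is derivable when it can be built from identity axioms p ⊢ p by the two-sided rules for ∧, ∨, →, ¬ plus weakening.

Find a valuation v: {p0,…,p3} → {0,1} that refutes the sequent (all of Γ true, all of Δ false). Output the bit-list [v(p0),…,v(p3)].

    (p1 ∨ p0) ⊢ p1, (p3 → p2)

Truth-table refutation:
  v=0000: Γ:[(p1 ∨ p0)=F] Δ:[p1=F, (p3 → p2)=T] refutes=False
  v=0001: Γ:[(p1 ∨ p0)=F] Δ:[p1=F, (p3 → p2)=F] refutes=False
  v=0010: Γ:[(p1 ∨ p0)=F] Δ:[p1=F, (p3 → p2)=T] refutes=False
  v=0011: Γ:[(p1 ∨ p0)=F] Δ:[p1=F, (p3 → p2)=T] refutes=False
  v=0100: Γ:[(p1 ∨ p0)=T] Δ:[p1=T, (p3 → p2)=T] refutes=False
  v=0101: Γ:[(p1 ∨ p0)=T] Δ:[p1=T, (p3 → p2)=F] refutes=False
  v=0110: Γ:[(p1 ∨ p0)=T] Δ:[p1=T, (p3 → p2)=T] refutes=False
  v=0111: Γ:[(p1 ∨ p0)=T] Δ:[p1=T, (p3 → p2)=T] refutes=False
  v=1000: Γ:[(p1 ∨ p0)=T] Δ:[p1=F, (p3 → p2)=T] refutes=False
  v=1001: Γ:[(p1 ∨ p0)=T] Δ:[p1=F, (p3 → p2)=F] refutes=True  ← countermodel

Result: [1, 0, 0, 1]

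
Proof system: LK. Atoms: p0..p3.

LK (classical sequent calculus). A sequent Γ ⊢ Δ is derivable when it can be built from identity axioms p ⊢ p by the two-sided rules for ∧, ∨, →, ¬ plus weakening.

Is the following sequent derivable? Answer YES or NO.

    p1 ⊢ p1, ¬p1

Derivation (root first):
[WL] p1 ⊢ p1, ¬p1
  [¬R]  ⊢ p1, ¬p1
    [Ax] p1 ⊢ p1

Result: YES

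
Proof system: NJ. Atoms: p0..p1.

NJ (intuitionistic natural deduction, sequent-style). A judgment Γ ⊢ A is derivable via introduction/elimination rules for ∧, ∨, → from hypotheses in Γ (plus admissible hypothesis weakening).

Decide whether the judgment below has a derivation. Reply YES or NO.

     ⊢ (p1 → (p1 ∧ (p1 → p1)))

Proof tree:
[→I]  ⊢ (p1 → (p1 ∧ (p1 → p1)))
  [∧I] p1 ⊢ (p1 ∧ (p1 → p1))
    [Ax] p1 ⊢ p1
    [→I]  ⊢ (p1 → p1)
      [Ax] p1 ⊢ p1

Result: YES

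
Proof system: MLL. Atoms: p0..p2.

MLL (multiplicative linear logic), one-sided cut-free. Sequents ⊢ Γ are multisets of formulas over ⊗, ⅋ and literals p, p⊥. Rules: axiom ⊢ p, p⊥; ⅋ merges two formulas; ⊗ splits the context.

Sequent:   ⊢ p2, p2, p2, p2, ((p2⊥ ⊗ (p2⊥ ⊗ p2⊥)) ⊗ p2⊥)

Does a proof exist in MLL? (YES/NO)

Proof tree:
[⊗]  ⊢ p2, p2, p2, p2, ((p2⊥ ⊗ (p2⊥ ⊗ p2⊥)) ⊗ p2⊥)
  [⊗]  ⊢ p2, p2, p2, (p2⊥ ⊗ (p2⊥ ⊗ p2⊥))
    [Ax]  ⊢ p2, p2⊥
    [⊗]  ⊢ p2, p2, (p2⊥ ⊗ p2⊥)
      [Ax]  ⊢ p2, p2⊥
      [Ax]  ⊢ p2, p2⊥
  [Ax]  ⊢ p2, p2⊥

Result: YES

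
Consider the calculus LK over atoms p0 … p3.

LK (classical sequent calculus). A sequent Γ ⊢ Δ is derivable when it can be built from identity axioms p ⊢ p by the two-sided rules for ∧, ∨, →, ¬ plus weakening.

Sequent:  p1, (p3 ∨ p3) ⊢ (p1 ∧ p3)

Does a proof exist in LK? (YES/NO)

Derivation (root first):
[∧R] p1, (p3 ∨ p3) ⊢ (p1 ∧ p3)
  [Ax] p1 ⊢ p1
  [∨L] (p3 ∨ p3) ⊢ p3
    [Ax] p3 ⊢ p3
    [Ax] p3 ⊢ p3

Result: YES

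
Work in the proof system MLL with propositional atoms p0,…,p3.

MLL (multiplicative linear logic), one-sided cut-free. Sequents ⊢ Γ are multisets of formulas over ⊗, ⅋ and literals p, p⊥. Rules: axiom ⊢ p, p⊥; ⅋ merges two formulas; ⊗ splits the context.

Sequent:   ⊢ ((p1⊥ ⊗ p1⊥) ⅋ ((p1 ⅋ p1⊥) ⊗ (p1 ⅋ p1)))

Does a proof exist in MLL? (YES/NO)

Derivation trace:
[⅋]  ⊢ ((p1⊥ ⊗ p1⊥) ⅋ ((p1 ⅋ p1⊥) ⊗ (p1 ⅋ p1)))
  [⊗]  ⊢ (p1⊥ ⊗ p1⊥), ((p1 ⅋ p1⊥) ⊗ (p1 ⅋ p1))
    [⅋]  ⊢ (p1 ⅋ p1⊥)
      [Ax]  ⊢ p1, p1⊥
    [⅋]  ⊢ (p1⊥ ⊗ p1⊥), (p1 ⅋ p1)
      [⊗]  ⊢ p1, p1, (p1⊥ ⊗ p1⊥)
        [Ax]  ⊢ p1, p1⊥
        [Ax]  ⊢ p1, p1⊥

Result: YES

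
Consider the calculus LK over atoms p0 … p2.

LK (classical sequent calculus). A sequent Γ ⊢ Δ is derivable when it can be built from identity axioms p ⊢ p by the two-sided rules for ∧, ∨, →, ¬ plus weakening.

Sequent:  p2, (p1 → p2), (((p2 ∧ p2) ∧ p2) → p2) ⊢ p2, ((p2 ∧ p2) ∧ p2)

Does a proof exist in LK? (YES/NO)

Derivation (root first):
[→L] p2, (p1 → p2), (((p2 ∧ p2) ∧ p2) → p2) ⊢ p2, ((p2 ∧ p2) ∧ p2)
  [→L] p2, (p1 → p2) ⊢ p2, ((p2 ∧ p2) ∧ p2)
    [WR] p2 ⊢ p2, p1
      [Ax] p2 ⊢ p2
    [∧R] p2 ⊢ ((p2 ∧ p2) ∧ p2)
      [∧R] p2 ⊢ (p2 ∧ p2)
        [Ax] p2 ⊢ p2
        [Ax] p2 ⊢ p2
      [Ax] p2 ⊢ p2
  [∧R] p2 ⊢ ((p2 ∧ p2) ∧ p2)
    [∧R] p2 ⊢ (p2 ∧ p2)
      [Ax] p2 ⊢ p2
      [Ax] p2 ⊢ p2
    [Ax] p2 ⊢ p2

Result: YES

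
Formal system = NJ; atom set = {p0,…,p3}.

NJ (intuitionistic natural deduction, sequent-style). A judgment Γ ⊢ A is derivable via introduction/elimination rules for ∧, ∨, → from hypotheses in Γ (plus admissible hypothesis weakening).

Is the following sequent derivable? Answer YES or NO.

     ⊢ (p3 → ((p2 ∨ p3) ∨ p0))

Derivation (root first):
[→I]  ⊢ (p3 → ((p2 ∨ p3) ∨ p0))
  [∨I₁] p3 ⊢ ((p2 ∨ p3) ∨ p0)
    [∨I₂] p3 ⊢ (p2 ∨ p3)
      [Ax] p3 ⊢ p3

Result: YES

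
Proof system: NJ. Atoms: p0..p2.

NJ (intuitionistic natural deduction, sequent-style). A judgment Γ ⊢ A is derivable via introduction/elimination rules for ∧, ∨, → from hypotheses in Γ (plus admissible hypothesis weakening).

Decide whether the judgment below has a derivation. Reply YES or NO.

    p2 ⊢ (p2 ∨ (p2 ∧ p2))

Derivation trace:
[∨I₂] p2 ⊢ (p2 ∨ (p2 ∧ p2))
  [∧I] p2 ⊢ (p2 ∧ p2)
    [Ax] p2 ⊢ p2
    [Ax] p2 ⊢ p2

Result: YES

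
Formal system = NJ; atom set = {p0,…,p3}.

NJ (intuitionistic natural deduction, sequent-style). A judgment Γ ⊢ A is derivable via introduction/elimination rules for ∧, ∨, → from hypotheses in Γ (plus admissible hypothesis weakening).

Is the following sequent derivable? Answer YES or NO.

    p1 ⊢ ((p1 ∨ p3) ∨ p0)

Derivation trace:
[∨I₁] p1 ⊢ ((p1 ∨ p3) ∨ p0)
  [∨I₁] p1 ⊢ (p1 ∨ p3)
    [Ax] p1 ⊢ p1

Result: YES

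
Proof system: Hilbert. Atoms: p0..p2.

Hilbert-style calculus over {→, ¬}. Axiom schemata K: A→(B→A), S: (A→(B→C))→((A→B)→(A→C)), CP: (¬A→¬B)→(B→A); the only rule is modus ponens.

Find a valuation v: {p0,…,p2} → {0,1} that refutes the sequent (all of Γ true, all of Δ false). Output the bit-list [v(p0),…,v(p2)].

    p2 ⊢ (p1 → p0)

Search for a countermodel by truth-table:
  v=000: Γ:[p2=F] Δ:[(p1 → p0)=T] refutes=False
  v=001: Γ:[p2=T] Δ:[(p1 → p0)=T] refutes=False
  v=010: Γ:[p2=F] Δ:[(p1 → p0)=F] refutes=False
  v=011: Γ:[p2=T] Δ:[(p1 → p0)=F] refutes=True  ← countermodel

Result: [0, 1, 1]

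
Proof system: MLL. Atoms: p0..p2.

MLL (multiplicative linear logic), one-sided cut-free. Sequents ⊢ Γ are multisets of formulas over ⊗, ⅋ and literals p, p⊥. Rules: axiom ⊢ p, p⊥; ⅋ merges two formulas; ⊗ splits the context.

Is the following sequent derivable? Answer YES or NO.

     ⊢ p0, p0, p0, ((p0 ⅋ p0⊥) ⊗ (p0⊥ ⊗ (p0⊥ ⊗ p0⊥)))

Derivation (root first):
[⊗]  ⊢ p0, p0, p0, ((p0 ⅋ p0⊥) ⊗ (p0⊥ ⊗ (p0⊥ ⊗ p0⊥)))
  [⅋]  ⊢ (p0 ⅋ p0⊥)
    [Ax]  ⊢ p0, p0⊥
  [⊗]  ⊢ p0, p0, p0, (p0⊥ ⊗ (p0⊥ ⊗ p0⊥))
    [Ax]  ⊢ p0, p0⊥
    [⊗]  ⊢ p0, p0, (p0⊥ ⊗ p0⊥)
      [Ax]  ⊢ p0, p0⊥
      [Ax]  ⊢ p0, p0⊥

Result: YES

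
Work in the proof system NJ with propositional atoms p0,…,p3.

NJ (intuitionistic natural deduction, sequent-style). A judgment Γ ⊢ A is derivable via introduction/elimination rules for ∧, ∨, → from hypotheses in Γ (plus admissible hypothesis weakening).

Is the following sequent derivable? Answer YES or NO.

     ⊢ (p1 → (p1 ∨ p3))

Proof tree:
[→I]  ⊢ (p1 → (p1 ∨ p3))
  [∨I₁] p1 ⊢ (p1 ∨ p3)
    [Ax] p1 ⊢ p1

Result: YES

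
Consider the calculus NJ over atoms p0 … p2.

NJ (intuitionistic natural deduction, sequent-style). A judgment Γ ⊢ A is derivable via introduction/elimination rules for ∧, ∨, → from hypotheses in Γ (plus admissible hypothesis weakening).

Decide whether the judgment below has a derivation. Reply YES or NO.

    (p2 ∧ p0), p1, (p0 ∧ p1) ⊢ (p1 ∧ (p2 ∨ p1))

Derivation trace:
[Wk] (p2 ∧ p0), p1, (p0 ∧ p1) ⊢ (p1 ∧ (p2 ∨ p1))
  [∧I] (p2 ∧ p0), p1 ⊢ (p1 ∧ (p2 ∨ p1))
    [Ax] p1 ⊢ p1
    [Wk] p1, (p2 ∧ p0) ⊢ (p2 ∨ p1)
      [∨I₂] p1 ⊢ (p2 ∨ p1)
        [Ax] p1 ⊢ p1

Result: YES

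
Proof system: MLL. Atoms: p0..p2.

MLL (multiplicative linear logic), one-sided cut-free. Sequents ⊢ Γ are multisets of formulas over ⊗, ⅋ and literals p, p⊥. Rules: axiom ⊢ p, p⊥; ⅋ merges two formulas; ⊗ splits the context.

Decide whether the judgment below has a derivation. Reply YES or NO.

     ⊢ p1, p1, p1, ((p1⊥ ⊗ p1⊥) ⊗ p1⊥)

Proof tree:
[⊗]  ⊢ p1, p1, p1, ((p1⊥ ⊗ p1⊥) ⊗ p1⊥)
  [⊗]  ⊢ p1, p1, (p1⊥ ⊗ p1⊥)
    [Ax]  ⊢ p1, p1⊥
    [Ax]  ⊢ p1, p1⊥
  [Ax]  ⊢ p1, p1⊥

Result: YES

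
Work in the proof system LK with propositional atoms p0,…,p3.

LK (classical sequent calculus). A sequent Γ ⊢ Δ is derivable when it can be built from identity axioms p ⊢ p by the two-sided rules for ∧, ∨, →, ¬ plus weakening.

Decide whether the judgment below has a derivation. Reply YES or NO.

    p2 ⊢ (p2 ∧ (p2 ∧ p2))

Derivation trace:
[∧R] p2 ⊢ (p2 ∧ (p2 ∧ p2))
  [Ax] p2 ⊢ p2
  [∧R] p2 ⊢ (p2 ∧ p2)
    [Ax] p2 ⊢ p2
    [Ax] p2 ⊢ p2

Result: YES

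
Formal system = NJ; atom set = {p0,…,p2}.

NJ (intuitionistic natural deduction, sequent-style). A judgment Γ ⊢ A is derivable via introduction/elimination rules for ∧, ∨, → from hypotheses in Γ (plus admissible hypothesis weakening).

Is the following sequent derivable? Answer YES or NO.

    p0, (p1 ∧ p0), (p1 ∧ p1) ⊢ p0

Derivation trace:
[Wk] p0, (p1 ∧ p0), (p1 ∧ p1) ⊢ p0
  [Wk] p0, (p1 ∧ p0) ⊢ p0
    [Ax] p0 ⊢ p0

Result: YES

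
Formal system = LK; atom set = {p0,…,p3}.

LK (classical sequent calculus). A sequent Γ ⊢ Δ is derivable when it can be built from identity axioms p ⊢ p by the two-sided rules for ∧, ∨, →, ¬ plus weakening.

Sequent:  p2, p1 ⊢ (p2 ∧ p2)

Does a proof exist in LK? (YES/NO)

Proof tree:
[WL] p2, p1 ⊢ (p2 ∧ p2)
  [∧R] p2 ⊢ (p2 ∧ p2)
    [Ax] p2 ⊢ p2
    [Ax] p2 ⊢ p2

Result: YES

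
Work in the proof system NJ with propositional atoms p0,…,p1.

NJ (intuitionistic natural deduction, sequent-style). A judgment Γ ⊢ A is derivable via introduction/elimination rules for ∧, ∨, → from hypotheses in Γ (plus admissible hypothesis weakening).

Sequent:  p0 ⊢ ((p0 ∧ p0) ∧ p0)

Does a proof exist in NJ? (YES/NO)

Derivation trace:
[∧I] p0 ⊢ ((p0 ∧ p0) ∧ p0)
  [∧I] p0 ⊢ (p0 ∧ p0)
    [Ax] p0 ⊢ p0
    [Ax] p0 ⊢ p0
  [Ax] p0 ⊢ p0

Result: YES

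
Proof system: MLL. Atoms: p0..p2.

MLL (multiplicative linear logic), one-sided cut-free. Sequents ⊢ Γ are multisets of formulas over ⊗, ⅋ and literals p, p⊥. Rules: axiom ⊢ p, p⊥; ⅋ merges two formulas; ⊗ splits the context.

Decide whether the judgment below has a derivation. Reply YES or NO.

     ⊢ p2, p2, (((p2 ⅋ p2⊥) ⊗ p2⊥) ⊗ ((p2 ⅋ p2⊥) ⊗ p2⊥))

Derivation (root first):
[⊗]  ⊢ p2, p2, (((p2 ⅋ p2⊥) ⊗ p2⊥) ⊗ ((p2 ⅋ p2⊥) ⊗ p2⊥))
  [⊗]  ⊢ p2, ((p2 ⅋ p2⊥) ⊗ p2⊥)
    [⅋]  ⊢ (p2 ⅋ p2⊥)
      [Ax]  ⊢ p2, p2⊥
    [Ax]  ⊢ p2, p2⊥
  [⊗]  ⊢ p2, ((p2 ⅋ p2⊥) ⊗ p2⊥)
    [⅋]  ⊢ (p2 ⅋ p2⊥)
      [Ax]  ⊢ p2, p2⊥
    [Ax]  ⊢ p2, p2⊥

Result: YES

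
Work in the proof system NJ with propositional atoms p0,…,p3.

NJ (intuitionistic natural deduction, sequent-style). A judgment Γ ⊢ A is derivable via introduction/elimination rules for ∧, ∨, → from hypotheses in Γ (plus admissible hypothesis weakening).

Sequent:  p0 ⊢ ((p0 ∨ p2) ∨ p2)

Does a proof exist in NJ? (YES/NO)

Derivation (root first):
[∨I₁] p0 ⊢ ((p0 ∨ p2) ∨ p2)
  [∨I₁] p0 ⊢ (p0 ∨ p2)
    [Ax] p0 ⊢ p0

Result: YES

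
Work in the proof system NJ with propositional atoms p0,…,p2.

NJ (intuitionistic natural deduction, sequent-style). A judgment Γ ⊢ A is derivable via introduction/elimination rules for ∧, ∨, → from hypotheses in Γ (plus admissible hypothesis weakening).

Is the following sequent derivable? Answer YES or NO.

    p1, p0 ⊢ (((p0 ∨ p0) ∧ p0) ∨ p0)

Proof tree:
[∨I₁] p1, p0 ⊢ (((p0 ∨ p0) ∧ p0) ∨ p0)
  [∧I] p1, p0 ⊢ ((p0 ∨ p0) ∧ p0)
    [∨I₁] p0, p1 ⊢ (p0 ∨ p0)
      [Wk] p0, p1 ⊢ p0
        [Ax] p0 ⊢ p0
    [Ax] p0 ⊢ p0

Result: YES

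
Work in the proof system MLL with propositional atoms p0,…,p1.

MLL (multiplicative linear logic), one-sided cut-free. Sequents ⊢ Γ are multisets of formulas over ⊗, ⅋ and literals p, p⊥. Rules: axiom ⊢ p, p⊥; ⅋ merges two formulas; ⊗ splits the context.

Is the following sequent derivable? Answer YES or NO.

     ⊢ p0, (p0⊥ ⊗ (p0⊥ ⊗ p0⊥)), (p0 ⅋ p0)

Derivation (root first):
[⅋]  ⊢ p0, (p0⊥ ⊗ (p0⊥ ⊗ p0⊥)), (p0 ⅋ p0)
  [⊗]  ⊢ p0, p0, p0, (p0⊥ ⊗ (p0⊥ ⊗ p0⊥))
    [Ax]  ⊢ p0, p0⊥
    [⊗]  ⊢ p0, p0, (p0⊥ ⊗ p0⊥)
      [Ax]  ⊢ p0, p0⊥
      [Ax]  ⊢ p0, p0⊥

Result: YES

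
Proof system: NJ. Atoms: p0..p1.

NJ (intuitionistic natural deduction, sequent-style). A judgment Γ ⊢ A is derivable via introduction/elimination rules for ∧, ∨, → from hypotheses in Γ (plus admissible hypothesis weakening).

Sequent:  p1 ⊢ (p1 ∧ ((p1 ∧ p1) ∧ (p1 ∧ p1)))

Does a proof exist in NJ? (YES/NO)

Derivation trace:
[∧I] p1 ⊢ (p1 ∧ ((p1 ∧ p1) ∧ (p1 ∧ p1)))
  [Ax] p1 ⊢ p1
  [∧I] p1 ⊢ ((p1 ∧ p1) ∧ (p1 ∧ p1))
    [∧I] p1 ⊢ (p1 ∧ p1)
      [Ax] p1 ⊢ p1
      [Ax] p1 ⊢ p1
    [∧I] p1 ⊢ (p1 ∧ p1)
      [Ax] p1 ⊢ p1
      [Ax] p1 ⊢ p1

Result: YES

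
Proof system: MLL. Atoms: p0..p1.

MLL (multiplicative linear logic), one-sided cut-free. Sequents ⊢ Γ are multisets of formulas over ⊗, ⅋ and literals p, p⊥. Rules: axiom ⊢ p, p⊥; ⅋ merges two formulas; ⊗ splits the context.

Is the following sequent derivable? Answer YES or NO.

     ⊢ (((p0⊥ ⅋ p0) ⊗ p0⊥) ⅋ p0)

Derivation (root first):
[⅋]  ⊢ (((p0⊥ ⅋ p0) ⊗ p0⊥) ⅋ p0)
  [⊗]  ⊢ p0, ((p0⊥ ⅋ p0) ⊗ p0⊥)
    [⅋]  ⊢ (p0⊥ ⅋ p0)
      [Ax]  ⊢ p0, p0⊥
    [Ax]  ⊢ p0, p0⊥

Result: YES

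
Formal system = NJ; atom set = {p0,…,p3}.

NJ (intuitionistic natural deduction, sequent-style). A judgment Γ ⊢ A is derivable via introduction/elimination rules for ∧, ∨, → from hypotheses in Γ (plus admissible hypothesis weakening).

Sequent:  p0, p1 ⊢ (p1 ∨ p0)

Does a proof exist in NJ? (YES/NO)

Derivation trace:
[Wk] p0, p1 ⊢ (p1 ∨ p0)
  [∨I₂] p0 ⊢ (p1 ∨ p0)
    [Ax] p0 ⊢ p0

Result: YES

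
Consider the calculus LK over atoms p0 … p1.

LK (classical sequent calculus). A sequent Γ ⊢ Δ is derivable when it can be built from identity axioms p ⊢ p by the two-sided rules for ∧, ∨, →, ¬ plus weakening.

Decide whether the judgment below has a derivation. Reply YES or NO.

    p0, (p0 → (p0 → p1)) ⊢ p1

Proof tree:
[→L] p0, (p0 → (p0 → p1)) ⊢ p1
  [Ax] p0 ⊢ p0
  [→L] p0, (p0 → p1) ⊢ p1
    [Ax] p0 ⊢ p0
    [Ax] p1 ⊢ p1

Result: YES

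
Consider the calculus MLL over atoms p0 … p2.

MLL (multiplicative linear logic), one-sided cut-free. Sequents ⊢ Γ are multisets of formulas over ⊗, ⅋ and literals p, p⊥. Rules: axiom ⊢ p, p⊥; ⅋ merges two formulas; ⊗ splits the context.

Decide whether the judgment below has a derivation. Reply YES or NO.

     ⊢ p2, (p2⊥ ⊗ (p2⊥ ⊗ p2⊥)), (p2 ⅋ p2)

Derivation (root first):
[⅋]  ⊢ p2, (p2⊥ ⊗ (p2⊥ ⊗ p2⊥)), (p2 ⅋ p2)
  [⊗]  ⊢ p2, p2, p2, (p2⊥ ⊗ (p2⊥ ⊗ p2⊥))
    [Ax]  ⊢ p2, p2⊥
    [⊗]  ⊢ p2, p2, (p2⊥ ⊗ p2⊥)
      [Ax]  ⊢ p2, p2⊥
      [Ax]  ⊢ p2, p2⊥

Result: YES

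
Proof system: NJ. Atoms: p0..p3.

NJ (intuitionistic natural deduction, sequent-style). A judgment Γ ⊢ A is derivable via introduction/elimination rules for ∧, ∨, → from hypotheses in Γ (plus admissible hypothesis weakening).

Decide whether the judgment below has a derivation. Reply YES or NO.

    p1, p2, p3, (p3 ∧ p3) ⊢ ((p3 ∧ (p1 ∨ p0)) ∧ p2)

Proof tree:
[Wk] p1, p2, p3, (p3 ∧ p3) ⊢ ((p3 ∧ (p1 ∨ p0)) ∧ p2)
  [∧I] p1, p2, p3 ⊢ ((p3 ∧ (p1 ∨ p0)) ∧ p2)
    [∧I] p1, p3 ⊢ (p3 ∧ (p1 ∨ p0))
      [Ax] p3 ⊢ p3
      [∨I₁] p1 ⊢ (p1 ∨ p0)
        [Ax] p1 ⊢ p1
    [Ax] p2 ⊢ p2

Result: YES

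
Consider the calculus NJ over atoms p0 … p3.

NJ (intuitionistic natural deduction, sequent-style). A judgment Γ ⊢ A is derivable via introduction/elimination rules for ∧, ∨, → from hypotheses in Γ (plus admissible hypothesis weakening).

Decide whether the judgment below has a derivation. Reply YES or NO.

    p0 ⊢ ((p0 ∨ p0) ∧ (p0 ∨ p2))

Proof tree:
[∧I] p0 ⊢ ((p0 ∨ p0) ∧ (p0 ∨ p2))
  [∨I₂] p0 ⊢ (p0 ∨ p0)
    [Ax] p0 ⊢ p0
  [∨I₁] p0 ⊢ (p0 ∨ p2)
    [Ax] p0 ⊢ p0

Result: YES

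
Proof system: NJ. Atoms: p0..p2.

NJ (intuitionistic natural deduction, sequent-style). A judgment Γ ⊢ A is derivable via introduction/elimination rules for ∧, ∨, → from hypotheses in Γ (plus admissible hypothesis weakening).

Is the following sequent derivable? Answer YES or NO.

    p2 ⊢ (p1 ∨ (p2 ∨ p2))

Derivation (root first):
[∨I₂] p2 ⊢ (p1 ∨ (p2 ∨ p2))
  [∨I₁] p2 ⊢ (p2 ∨ p2)
    [Ax] p2 ⊢ p2

Result: YES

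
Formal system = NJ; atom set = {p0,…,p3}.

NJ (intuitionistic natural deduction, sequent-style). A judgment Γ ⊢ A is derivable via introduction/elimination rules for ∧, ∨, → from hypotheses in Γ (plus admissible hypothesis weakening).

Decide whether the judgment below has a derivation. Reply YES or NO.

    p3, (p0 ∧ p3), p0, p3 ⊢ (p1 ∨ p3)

Derivation (root first):
[∨I₂] p3, (p0 ∧ p3), p0, p3 ⊢ (p1 ∨ p3)
  [Wk] p3, (p0 ∧ p3), p0, p3 ⊢ p3
    [Wk] p3, (p0 ∧ p3), p0 ⊢ p3
      [Wk] p3, (p0 ∧ p3) ⊢ p3
        [Ax] p3 ⊢ p3

Result: YES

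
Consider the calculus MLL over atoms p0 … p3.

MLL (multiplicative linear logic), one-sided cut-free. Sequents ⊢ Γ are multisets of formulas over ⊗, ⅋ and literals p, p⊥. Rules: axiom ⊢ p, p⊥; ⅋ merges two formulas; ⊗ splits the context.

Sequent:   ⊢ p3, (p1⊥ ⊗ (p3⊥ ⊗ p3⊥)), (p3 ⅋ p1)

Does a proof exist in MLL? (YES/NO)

Derivation (root first):
[⅋]  ⊢ p3, (p1⊥ ⊗ (p3⊥ ⊗ p3⊥)), (p3 ⅋ p1)
  [⊗]  ⊢ p1, p3, p3, (p1⊥ ⊗ (p3⊥ ⊗ p3⊥))
    [Ax]  ⊢ p1, p1⊥
    [⊗]  ⊢ p3, p3, (p3⊥ ⊗ p3⊥)
      [Ax]  ⊢ p3, p3⊥
      [Ax]  ⊢ p3, p3⊥

Result: YES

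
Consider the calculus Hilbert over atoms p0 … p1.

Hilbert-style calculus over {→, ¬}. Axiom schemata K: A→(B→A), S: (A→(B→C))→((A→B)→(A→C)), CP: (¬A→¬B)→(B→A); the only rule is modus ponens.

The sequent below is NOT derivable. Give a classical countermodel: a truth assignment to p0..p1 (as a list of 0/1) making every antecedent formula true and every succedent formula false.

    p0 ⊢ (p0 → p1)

Truth-table refutation:
  v=00: Γ:[p0=F] Δ:[(p0 → p1)=T] refutes=False
  v=01: Γ:[p0=F] Δ:[(p0 → p1)=T] refutes=False
  v=10: Γ:[p0=T] Δ:[(p0 → p1)=F] refutes=True  ← countermodel

Result: [1, 0]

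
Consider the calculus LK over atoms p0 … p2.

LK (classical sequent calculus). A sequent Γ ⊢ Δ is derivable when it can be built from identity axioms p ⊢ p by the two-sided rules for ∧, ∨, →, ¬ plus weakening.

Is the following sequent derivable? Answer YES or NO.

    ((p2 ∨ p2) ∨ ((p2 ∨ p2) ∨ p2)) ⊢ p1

Truth-table refutation:
  v=000: Γ:[((p2 ∨ p2) ∨ ((p2 ∨ p2) ∨ p2))=F] Δ:[p1=F] refutes=False
  v=001: Γ:[((p2 ∨ p2) ∨ ((p2 ∨ p2) ∨ p2))=T] Δ:[p1=F] refutes=True  ← countermodel

Result: NO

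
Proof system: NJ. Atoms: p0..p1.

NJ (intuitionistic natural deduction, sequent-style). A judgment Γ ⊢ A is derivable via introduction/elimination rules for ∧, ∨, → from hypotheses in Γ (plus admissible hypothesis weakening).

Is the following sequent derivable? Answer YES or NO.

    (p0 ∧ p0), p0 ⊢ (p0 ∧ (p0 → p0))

Derivation trace:
[∧I] (p0 ∧ p0), p0 ⊢ (p0 ∧ (p0 → p0))
  [Wk] p0, (p0 ∧ p0) ⊢ p0
    [Ax] p0 ⊢ p0
  [→I]  ⊢ (p0 → p0)
    [Ax] p0 ⊢ p0

Result: YES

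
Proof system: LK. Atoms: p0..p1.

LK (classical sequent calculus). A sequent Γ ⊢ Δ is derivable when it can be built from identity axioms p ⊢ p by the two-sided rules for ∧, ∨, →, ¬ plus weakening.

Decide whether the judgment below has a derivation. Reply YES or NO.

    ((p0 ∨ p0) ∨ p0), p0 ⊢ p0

Derivation trace:
[WL] ((p0 ∨ p0) ∨ p0), p0 ⊢ p0
  [∨L] ((p0 ∨ p0) ∨ p0) ⊢ p0
    [∨L] (p0 ∨ p0) ⊢ p0
      [Ax] p0 ⊢ p0
      [Ax] p0 ⊢ p0
    [Ax] p0 ⊢ p0

Result: YES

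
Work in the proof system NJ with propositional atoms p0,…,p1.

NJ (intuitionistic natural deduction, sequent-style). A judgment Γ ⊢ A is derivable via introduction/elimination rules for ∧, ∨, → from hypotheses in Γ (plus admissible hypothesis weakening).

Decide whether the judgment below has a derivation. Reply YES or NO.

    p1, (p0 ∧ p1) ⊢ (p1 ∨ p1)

Proof tree:
[∨I₁] p1, (p0 ∧ p1) ⊢ (p1 ∨ p1)
  [Wk] p1, (p0 ∧ p1) ⊢ p1
    [Ax] p1 ⊢ p1

Result: YES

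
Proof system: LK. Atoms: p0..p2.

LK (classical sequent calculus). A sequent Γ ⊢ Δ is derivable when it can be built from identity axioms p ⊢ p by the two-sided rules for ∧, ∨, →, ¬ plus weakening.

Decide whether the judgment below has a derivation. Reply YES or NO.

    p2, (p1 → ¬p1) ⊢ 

Enumerate valuations to refute Γ ⊢ Δ:
  v=000: Γ:[p2=F, (p1 → ¬p1)=T] Δ:[] refutes=False
  v=001: Γ:[p2=T, (p1 → ¬p1)=T] Δ:[] refutes=True  ← countermodel

Result: NO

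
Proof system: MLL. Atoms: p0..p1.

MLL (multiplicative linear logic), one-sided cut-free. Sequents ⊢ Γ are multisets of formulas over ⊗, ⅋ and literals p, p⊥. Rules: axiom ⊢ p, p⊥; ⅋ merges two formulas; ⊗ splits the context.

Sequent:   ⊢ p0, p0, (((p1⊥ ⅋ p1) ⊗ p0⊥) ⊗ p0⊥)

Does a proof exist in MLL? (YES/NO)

Derivation trace:
[⊗]  ⊢ p0, p0, (((p1⊥ ⅋ p1) ⊗ p0⊥) ⊗ p0⊥)
  [⊗]  ⊢ p0, ((p1⊥ ⅋ p1) ⊗ p0⊥)
    [⅋]  ⊢ (p1⊥ ⅋ p1)
      [Ax]  ⊢ p1, p1⊥
    [Ax]  ⊢ p0, p0⊥
  [Ax]  ⊢ p0, p0⊥

Result: YES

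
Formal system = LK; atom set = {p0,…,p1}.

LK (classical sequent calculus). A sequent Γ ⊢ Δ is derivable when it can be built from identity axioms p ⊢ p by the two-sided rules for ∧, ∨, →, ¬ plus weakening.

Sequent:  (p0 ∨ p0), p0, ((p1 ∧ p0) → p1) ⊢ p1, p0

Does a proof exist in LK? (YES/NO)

Derivation trace:
[→L] (p0 ∨ p0), p0, ((p1 ∧ p0) → p1) ⊢ p1, p0
  [∧R] (p0 ∨ p0), p0 ⊢ p0, (p1 ∧ p0)
    [WR] p0 ⊢ p0, p1
      [Ax] p0 ⊢ p0
    [WL] (p0 ∨ p0), p0 ⊢ p0
      [∨L] (p0 ∨ p0) ⊢ p0
        [Ax] p0 ⊢ p0
        [Ax] p0 ⊢ p0
  [Ax] p1 ⊢ p1

Result: YES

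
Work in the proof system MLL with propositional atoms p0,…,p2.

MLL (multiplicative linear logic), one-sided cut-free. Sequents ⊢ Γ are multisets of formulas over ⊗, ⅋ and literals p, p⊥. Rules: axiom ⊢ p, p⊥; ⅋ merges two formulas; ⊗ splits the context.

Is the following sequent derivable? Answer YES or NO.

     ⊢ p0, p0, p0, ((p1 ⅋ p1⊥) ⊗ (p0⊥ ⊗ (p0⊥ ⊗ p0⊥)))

Derivation (root first):
[⊗]  ⊢ p0, p0, p0, ((p1 ⅋ p1⊥) ⊗ (p0⊥ ⊗ (p0⊥ ⊗ p0⊥)))
  [⅋]  ⊢ (p1 ⅋ p1⊥)
    [Ax]  ⊢ p1, p1⊥
  [⊗]  ⊢ p0, p0, p0, (p0⊥ ⊗ (p0⊥ ⊗ p0⊥))
    [Ax]  ⊢ p0, p0⊥
    [⊗]  ⊢ p0, p0, (p0⊥ ⊗ p0⊥)
      [Ax]  ⊢ p0, p0⊥
      [Ax]  ⊢ p0, p0⊥

Result: YES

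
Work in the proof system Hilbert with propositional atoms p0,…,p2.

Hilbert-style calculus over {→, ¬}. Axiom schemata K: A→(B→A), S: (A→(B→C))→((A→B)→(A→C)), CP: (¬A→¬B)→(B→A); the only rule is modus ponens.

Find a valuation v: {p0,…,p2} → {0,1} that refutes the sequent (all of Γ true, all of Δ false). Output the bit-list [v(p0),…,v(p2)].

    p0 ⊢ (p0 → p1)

Enumerate valuations to refute Γ ⊢ Δ:
  v=000: Γ:[p0=F] Δ:[(p0 → p1)=T] refutes=False
  v=001: Γ:[p0=F] Δ:[(p0 → p1)=T] refutes=False
  v=010: Γ:[p0=F] Δ:[(p0 → p1)=T] refutes=False
  v=011: Γ:[p0=F] Δ:[(p0 → p1)=T] refutes=False
  v=100: Γ:[p0=T] Δ:[(p0 → p1)=F] refutes=True  ← countermodel

Result: [1, 0, 0]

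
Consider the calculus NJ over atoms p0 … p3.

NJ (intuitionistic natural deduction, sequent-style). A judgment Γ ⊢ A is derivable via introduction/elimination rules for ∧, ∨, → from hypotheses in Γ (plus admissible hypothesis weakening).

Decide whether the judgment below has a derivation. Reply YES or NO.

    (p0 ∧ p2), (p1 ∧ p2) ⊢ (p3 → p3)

Proof tree:
[Wk] (p0 ∧ p2), (p1 ∧ p2) ⊢ (p3 → p3)
  [Wk] (p0 ∧ p2) ⊢ (p3 → p3)
    [→I]  ⊢ (p3 → p3)
      [Ax] p3 ⊢ p3

Result: YES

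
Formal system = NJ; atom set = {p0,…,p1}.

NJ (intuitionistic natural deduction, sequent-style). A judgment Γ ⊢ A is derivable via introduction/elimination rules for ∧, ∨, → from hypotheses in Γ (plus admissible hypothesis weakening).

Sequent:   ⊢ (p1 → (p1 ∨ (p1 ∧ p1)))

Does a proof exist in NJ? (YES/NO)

Derivation trace:
[→I]  ⊢ (p1 → (p1 ∨ (p1 ∧ p1)))
  [∨I₂] p1 ⊢ (p1 ∨ (p1 ∧ p1))
    [∧I] p1 ⊢ (p1 ∧ p1)
      [Ax] p1 ⊢ p1
      [Ax] p1 ⊢ p1

Result: YES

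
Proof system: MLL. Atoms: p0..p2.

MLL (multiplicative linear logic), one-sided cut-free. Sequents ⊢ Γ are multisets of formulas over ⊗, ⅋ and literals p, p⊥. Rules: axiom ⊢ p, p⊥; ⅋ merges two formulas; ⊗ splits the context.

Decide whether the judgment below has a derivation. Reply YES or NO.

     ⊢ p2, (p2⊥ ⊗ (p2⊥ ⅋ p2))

Derivation trace:
[⊗]  ⊢ p2, (p2⊥ ⊗ (p2⊥ ⅋ p2))
  [Ax]  ⊢ p2, p2⊥
  [⅋]  ⊢ (p2⊥ ⅋ p2)
    [Ax]  ⊢ p2, p2⊥

Result: YES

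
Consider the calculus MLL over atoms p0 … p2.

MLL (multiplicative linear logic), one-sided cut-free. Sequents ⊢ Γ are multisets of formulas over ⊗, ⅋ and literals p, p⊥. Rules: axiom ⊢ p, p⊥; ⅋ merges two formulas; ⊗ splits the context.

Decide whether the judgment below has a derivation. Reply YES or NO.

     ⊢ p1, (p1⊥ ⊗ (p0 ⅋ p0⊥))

Derivation trace:
[⊗]  ⊢ p1, (p1⊥ ⊗ (p0 ⅋ p0⊥))
  [Ax]  ⊢ p1, p1⊥
  [⅋]  ⊢ (p0 ⅋ p0⊥)
    [Ax]  ⊢ p0, p0⊥

Result: YES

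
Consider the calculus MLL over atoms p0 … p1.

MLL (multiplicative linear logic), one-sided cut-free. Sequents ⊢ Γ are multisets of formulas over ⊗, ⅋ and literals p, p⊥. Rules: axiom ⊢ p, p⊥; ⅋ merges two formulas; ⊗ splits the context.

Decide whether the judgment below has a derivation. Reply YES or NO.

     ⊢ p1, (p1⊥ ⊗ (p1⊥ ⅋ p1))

Derivation trace:
[⊗]  ⊢ p1, (p1⊥ ⊗ (p1⊥ ⅋ p1))
  [Ax]  ⊢ p1, p1⊥
  [⅋]  ⊢ (p1⊥ ⅋ p1)
    [Ax]  ⊢ p1, p1⊥

Result: YES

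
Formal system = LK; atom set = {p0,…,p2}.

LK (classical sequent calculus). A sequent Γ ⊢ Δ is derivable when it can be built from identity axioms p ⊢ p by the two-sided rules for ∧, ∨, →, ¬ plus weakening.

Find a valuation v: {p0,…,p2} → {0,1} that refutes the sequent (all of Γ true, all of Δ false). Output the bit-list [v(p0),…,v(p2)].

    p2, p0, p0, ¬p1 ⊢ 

Truth-table refutation:
  v=000: Γ:[p2=F, p0=F, p0=F, ¬p1=T] Δ:[] refutes=False
  v=001: Γ:[p2=T, p0=F, p0=F, ¬p1=T] Δ:[] refutes=False
  v=010: Γ:[p2=F, p0=F, p0=F, ¬p1=F] Δ:[] refutes=False
  v=011: Γ:[p2=T, p0=F, p0=F, ¬p1=F] Δ:[] refutes=False
  v=100: Γ:[p2=F, p0=T, p0=T, ¬p1=T] Δ:[] refutes=False
  v=101: Γ:[p2=T, p0=T, p0=T, ¬p1=T] Δ:[] refutes=True  ← countermodel

Result: [1, 0, 1]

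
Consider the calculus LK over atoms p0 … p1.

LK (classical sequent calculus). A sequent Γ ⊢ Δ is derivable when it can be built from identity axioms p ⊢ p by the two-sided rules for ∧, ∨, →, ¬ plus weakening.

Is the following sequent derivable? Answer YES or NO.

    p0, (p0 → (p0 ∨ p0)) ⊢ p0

Proof tree:
[→L] p0, (p0 → (p0 ∨ p0)) ⊢ p0
  [Ax] p0 ⊢ p0
  [∨L] (p0 ∨ p0) ⊢ p0
    [Ax] p0 ⊢ p0
    [Ax] p0 ⊢ p0

Result: YES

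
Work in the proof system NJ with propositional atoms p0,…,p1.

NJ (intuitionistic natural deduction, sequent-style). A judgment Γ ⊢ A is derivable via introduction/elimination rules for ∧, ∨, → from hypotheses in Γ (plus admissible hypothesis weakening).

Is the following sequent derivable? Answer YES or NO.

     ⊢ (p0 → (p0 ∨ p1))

Proof tree:
[→I]  ⊢ (p0 → (p0 ∨ p1))
  [∨I₁] p0 ⊢ (p0 ∨ p1)
    [Ax] p0 ⊢ p0

Result: YES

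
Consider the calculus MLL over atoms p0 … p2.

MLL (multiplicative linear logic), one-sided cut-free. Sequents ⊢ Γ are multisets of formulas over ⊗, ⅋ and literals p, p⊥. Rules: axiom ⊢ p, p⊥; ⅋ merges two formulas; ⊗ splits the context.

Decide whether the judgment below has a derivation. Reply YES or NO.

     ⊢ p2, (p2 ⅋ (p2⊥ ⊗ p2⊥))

Proof tree:
[⅋]  ⊢ p2, (p2 ⅋ (p2⊥ ⊗ p2⊥))
  [⊗]  ⊢ p2, p2, (p2⊥ ⊗ p2⊥)
    [Ax]  ⊢ p2, p2⊥
    [Ax]  ⊢ p2, p2⊥

Result: YES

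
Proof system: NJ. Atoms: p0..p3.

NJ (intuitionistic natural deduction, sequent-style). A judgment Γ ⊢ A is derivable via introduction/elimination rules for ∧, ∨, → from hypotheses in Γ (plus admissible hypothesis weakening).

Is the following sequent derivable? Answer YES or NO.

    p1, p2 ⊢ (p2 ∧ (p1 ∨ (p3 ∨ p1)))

Derivation trace:
[∧I] p1, p2 ⊢ (p2 ∧ (p1 ∨ (p3 ∨ p1)))
  [Ax] p2 ⊢ p2
  [∨I₂] p1 ⊢ (p1 ∨ (p3 ∨ p1))
    [∨I₂] p1 ⊢ (p3 ∨ p1)
      [Ax] p1 ⊢ p1

Result: YES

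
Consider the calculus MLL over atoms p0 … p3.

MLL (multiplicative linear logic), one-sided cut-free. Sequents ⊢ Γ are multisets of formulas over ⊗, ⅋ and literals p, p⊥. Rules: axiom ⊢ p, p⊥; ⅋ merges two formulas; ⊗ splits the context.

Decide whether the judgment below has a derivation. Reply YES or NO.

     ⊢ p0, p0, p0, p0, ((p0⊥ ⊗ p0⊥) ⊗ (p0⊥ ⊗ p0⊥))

Derivation (root first):
[⊗]  ⊢ p0, p0, p0, p0, ((p0⊥ ⊗ p0⊥) ⊗ (p0⊥ ⊗ p0⊥))
  [⊗]  ⊢ p0, p0, (p0⊥ ⊗ p0⊥)
    [Ax]  ⊢ p0, p0⊥
    [Ax]  ⊢ p0, p0⊥
  [⊗]  ⊢ p0, p0, (p0⊥ ⊗ p0⊥)
    [Ax]  ⊢ p0, p0⊥
    [Ax]  ⊢ p0, p0⊥

Result: YES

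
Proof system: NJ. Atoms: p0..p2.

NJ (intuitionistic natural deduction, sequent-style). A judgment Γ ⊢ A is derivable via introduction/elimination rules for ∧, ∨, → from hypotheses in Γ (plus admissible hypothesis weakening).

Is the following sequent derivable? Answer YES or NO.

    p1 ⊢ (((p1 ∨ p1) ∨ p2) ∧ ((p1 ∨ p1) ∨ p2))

Proof tree:
[∧I] p1 ⊢ (((p1 ∨ p1) ∨ p2) ∧ ((p1 ∨ p1) ∨ p2))
  [∨I₁] p1 ⊢ ((p1 ∨ p1) ∨ p2)
    [∨I₁] p1 ⊢ (p1 ∨ p1)
      [Ax] p1 ⊢ p1
  [∨I₁] p1 ⊢ ((p1 ∨ p1) ∨ p2)
    [∨I₁] p1 ⊢ (p1 ∨ p1)
      [Ax] p1 ⊢ p1

Result: YES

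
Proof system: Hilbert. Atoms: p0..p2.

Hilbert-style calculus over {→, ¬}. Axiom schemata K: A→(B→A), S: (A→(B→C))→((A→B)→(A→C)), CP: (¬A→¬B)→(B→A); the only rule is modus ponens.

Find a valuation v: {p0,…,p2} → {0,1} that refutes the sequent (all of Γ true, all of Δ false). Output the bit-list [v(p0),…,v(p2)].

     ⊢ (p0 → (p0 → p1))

Truth-table refutation:
  v=000: Γ:[] Δ:[(p0 → (p0 → p1))=T] refutes=False
  v=001: Γ:[] Δ:[(p0 → (p0 → p1))=T] refutes=False
  v=010: Γ:[] Δ:[(p0 → (p0 → p1))=T] refutes=False
  v=011: Γ:[] Δ:[(p0 → (p0 → p1))=T] refutes=False
  v=100: Γ:[] Δ:[(p0 → (p0 → p1))=F] refutes=True  ← countermodel

Result: [1, 0, 0]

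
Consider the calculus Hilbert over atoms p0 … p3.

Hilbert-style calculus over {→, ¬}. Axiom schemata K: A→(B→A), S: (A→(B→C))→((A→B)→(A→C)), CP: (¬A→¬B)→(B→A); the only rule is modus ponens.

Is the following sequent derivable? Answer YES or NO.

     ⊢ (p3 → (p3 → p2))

Search for a countermodel by truth-table:
  v=0000: Γ:[] Δ:[(p3 → (p3 → p2))=T] refutes=False
  v=0001: Γ:[] Δ:[(p3 → (p3 → p2))=F] refutes=True  ← countermodel

Result: NO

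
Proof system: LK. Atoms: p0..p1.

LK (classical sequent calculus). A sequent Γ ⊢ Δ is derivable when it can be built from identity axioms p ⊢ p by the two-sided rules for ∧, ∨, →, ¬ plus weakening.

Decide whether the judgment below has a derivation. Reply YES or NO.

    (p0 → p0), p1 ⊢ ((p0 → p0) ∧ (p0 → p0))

Proof tree:
[∧R] (p0 → p0), p1 ⊢ ((p0 → p0) ∧ (p0 → p0))
  [→R] (p0 → p0) ⊢ (p0 → p0)
    [→L] p0, (p0 → p0) ⊢ p0
      [Ax] p0 ⊢ p0
      [Ax] p0 ⊢ p0
  [WL] p1 ⊢ (p0 → p0)
    [→R]  ⊢ (p0 → p0)
      [Ax] p0 ⊢ p0

Result: YES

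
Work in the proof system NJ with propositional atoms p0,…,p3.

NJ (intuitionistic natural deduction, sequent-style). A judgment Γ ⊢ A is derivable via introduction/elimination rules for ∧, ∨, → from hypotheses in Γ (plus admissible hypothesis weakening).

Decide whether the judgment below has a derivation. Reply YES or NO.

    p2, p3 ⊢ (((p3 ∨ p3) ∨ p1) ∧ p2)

Proof tree:
[∧I] p2, p3 ⊢ (((p3 ∨ p3) ∨ p1) ∧ p2)
  [∨I₁] p3 ⊢ ((p3 ∨ p3) ∨ p1)
    [∨I₂] p3 ⊢ (p3 ∨ p3)
      [Ax] p3 ⊢ p3
  [Ax] p2 ⊢ p2

Result: YES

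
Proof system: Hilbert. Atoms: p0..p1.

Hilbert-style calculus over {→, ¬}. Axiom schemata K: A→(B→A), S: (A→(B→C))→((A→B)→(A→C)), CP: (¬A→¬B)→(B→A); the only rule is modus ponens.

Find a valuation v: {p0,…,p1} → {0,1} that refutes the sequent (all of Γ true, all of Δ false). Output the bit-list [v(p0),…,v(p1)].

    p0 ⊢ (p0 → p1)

Truth-table refutation:
  v=00: Γ:[p0=F] Δ:[(p0 → p1)=T] refutes=False
  v=01: Γ:[p0=F] Δ:[(p0 → p1)=T] refutes=False
  v=10: Γ:[p0=T] Δ:[(p0 → p1)=F] refutes=True  ← countermodel

Result: [1, 0]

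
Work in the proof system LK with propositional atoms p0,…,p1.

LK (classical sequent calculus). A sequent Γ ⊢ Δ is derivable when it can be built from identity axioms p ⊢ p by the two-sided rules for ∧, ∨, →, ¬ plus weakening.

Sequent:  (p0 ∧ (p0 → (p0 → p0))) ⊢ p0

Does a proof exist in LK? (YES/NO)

Derivation (root first):
[∧L] (p0 ∧ (p0 → (p0 → p0))) ⊢ p0
  [→L] p0, (p0 → (p0 → p0)) ⊢ p0
    [WR] p0 ⊢ p0, p0
      [Ax] p0 ⊢ p0
    [→L] p0, (p0 → p0) ⊢ p0
      [Ax] p0 ⊢ p0
      [Ax] p0 ⊢ p0

Result: YES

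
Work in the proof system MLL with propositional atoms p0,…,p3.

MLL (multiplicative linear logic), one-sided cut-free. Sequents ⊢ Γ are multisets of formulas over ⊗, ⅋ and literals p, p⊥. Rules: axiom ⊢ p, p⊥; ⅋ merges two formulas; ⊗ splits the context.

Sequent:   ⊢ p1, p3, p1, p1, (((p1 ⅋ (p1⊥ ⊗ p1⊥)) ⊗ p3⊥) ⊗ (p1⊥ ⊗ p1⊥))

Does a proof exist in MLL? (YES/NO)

Derivation trace:
[⊗]  ⊢ p1, p3, p1, p1, (((p1 ⅋ (p1⊥ ⊗ p1⊥)) ⊗ p3⊥) ⊗ (p1⊥ ⊗ p1⊥))
  [⊗]  ⊢ p1, p3, ((p1 ⅋ (p1⊥ ⊗ p1⊥)) ⊗ p3⊥)
    [⅋]  ⊢ p1, (p1 ⅋ (p1⊥ ⊗ p1⊥))
      [⊗]  ⊢ p1, p1, (p1⊥ ⊗ p1⊥)
        [Ax]  ⊢ p1, p1⊥
        [Ax]  ⊢ p1, p1⊥
    [Ax]  ⊢ p3, p3⊥
  [⊗]  ⊢ p1, p1, (p1⊥ ⊗ p1⊥)
    [Ax]  ⊢ p1, p1⊥
    [Ax]  ⊢ p1, p1⊥

Result: YES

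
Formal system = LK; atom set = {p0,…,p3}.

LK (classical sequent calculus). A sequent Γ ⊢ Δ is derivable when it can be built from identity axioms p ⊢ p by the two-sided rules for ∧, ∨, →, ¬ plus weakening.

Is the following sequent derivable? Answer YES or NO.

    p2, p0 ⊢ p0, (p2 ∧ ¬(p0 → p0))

Proof tree:
[∧R] p2, p0 ⊢ p0, (p2 ∧ ¬(p0 → p0))
  [Ax] p2 ⊢ p2
  [¬R] p0 ⊢ p0, ¬(p0 → p0)
    [→L] p0, (p0 → p0) ⊢ p0
      [Ax] p0 ⊢ p0
      [Ax] p0 ⊢ p0

Result: YES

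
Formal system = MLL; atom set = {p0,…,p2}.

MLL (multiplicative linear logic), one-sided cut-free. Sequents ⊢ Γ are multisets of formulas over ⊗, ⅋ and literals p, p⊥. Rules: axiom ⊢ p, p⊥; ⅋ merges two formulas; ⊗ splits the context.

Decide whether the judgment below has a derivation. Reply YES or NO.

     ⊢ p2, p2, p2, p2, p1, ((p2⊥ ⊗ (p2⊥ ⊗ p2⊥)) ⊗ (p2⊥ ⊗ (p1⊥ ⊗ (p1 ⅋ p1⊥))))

Derivation (root first):
[⊗]  ⊢ p2, p2, p2, p2, p1, ((p2⊥ ⊗ (p2⊥ ⊗ p2⊥)) ⊗ (p2⊥ ⊗ (p1⊥ ⊗ (p1 ⅋ p1⊥))))
  [⊗]  ⊢ p2, p2, p2, (p2⊥ ⊗ (p2⊥ ⊗ p2⊥))
    [Ax]  ⊢ p2, p2⊥
    [⊗]  ⊢ p2, p2, (p2⊥ ⊗ p2⊥)
      [Ax]  ⊢ p2, p2⊥
      [Ax]  ⊢ p2, p2⊥
  [⊗]  ⊢ p2, p1, (p2⊥ ⊗ (p1⊥ ⊗ (p1 ⅋ p1⊥)))
    [Ax]  ⊢ p2, p2⊥
    [⊗]  ⊢ p1, (p1⊥ ⊗ (p1 ⅋ p1⊥))
      [Ax]  ⊢ p1, p1⊥
      [⅋]  ⊢ (p1 ⅋ p1⊥)
        [Ax]  ⊢ p1, p1⊥

Result: YES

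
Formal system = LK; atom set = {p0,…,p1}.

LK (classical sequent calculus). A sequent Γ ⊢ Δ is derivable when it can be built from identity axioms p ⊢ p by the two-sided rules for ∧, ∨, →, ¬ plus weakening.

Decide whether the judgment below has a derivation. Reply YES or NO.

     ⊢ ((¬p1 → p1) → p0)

Truth-table refutation:
  v=00: Γ:[] Δ:[((¬p1 → p1) → p0)=T] refutes=False
  v=01: Γ:[] Δ:[((¬p1 → p1) → p0)=F] refutes=True  ← countermodel

Result: NO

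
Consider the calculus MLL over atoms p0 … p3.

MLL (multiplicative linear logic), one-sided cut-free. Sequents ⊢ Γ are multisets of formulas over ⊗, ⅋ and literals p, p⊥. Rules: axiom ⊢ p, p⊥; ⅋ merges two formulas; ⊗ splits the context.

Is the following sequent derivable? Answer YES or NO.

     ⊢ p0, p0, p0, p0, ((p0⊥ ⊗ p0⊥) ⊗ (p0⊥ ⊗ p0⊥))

Proof tree:
[⊗]  ⊢ p0, p0, p0, p0, ((p0⊥ ⊗ p0⊥) ⊗ (p0⊥ ⊗ p0⊥))
  [⊗]  ⊢ p0, p0, (p0⊥ ⊗ p0⊥)
    [Ax]  ⊢ p0, p0⊥
    [Ax]  ⊢ p0, p0⊥
  [⊗]  ⊢ p0, p0, (p0⊥ ⊗ p0⊥)
    [Ax]  ⊢ p0, p0⊥
    [Ax]  ⊢ p0, p0⊥

Result: YES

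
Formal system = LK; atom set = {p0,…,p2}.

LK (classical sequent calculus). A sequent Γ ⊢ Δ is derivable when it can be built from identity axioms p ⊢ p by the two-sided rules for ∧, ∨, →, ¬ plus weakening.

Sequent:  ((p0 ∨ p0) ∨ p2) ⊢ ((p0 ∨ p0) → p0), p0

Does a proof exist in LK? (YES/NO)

Derivation (root first):
[∨L] ((p0 ∨ p0) ∨ p2) ⊢ ((p0 ∨ p0) → p0), p0
  [∨L] (p0 ∨ p0) ⊢ p0
    [Ax] p0 ⊢ p0
    [Ax] p0 ⊢ p0
  [WL] p2 ⊢ ((p0 ∨ p0) → p0)
    [→R]  ⊢ ((p0 ∨ p0) → p0)
      [∨L] (p0 ∨ p0) ⊢ p0
        [Ax] p0 ⊢ p0
        [Ax] p0 ⊢ p0

Result: YES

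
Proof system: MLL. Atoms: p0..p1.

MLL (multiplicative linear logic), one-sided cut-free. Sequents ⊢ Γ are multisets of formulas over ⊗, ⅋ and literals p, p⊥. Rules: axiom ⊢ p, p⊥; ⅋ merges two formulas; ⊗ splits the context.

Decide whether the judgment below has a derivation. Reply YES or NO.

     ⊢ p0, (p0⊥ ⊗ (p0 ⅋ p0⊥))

Derivation (root first):
[⊗]  ⊢ p0, (p0⊥ ⊗ (p0 ⅋ p0⊥))
  [Ax]  ⊢ p0, p0⊥
  [⅋]  ⊢ (p0 ⅋ p0⊥)
    [Ax]  ⊢ p0, p0⊥

Result: YES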